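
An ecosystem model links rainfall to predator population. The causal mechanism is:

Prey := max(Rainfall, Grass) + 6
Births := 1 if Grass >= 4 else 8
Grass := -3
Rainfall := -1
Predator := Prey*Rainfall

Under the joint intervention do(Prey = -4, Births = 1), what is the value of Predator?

4

The joint intervention fixes Prey = -4, Births = 1, removing each variable's own equation.
Predator = Prey*Rainfall  [with Prey=-4, Rainfall=-1]  = 4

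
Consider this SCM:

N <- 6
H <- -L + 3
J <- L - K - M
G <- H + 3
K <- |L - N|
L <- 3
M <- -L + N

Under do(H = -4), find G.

-1

Under do(H=-4), the mechanism H <- -L + 3 is discarded; H is fixed at -4.
G = H + 3  [with H=-4]  = -1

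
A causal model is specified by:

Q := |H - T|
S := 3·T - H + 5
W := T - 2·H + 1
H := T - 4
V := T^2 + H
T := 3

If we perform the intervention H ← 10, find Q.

7

Under do(H=10), the mechanism H := T - 4 is discarded; H is fixed at 10.
Q = |H - T|  [with H=10, T=3]  = 7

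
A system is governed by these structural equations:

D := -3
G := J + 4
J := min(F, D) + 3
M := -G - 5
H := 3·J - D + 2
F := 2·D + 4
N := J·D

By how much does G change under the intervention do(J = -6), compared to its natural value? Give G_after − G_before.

-6

The intervention breaks the incoming arrows to J: J := min(F, D) + 3 no longer applies, and J = -6.
G = J + 4  [with J=-6]  = -2
Without intervention: F = 2·D + 4  [with D=-3]  = -2; J = min(F, D) + 3  [with F=-2, D=-3]  = 0; G = J + 4  [with J=0]  = 4.
Change = -2 − 4 = -6.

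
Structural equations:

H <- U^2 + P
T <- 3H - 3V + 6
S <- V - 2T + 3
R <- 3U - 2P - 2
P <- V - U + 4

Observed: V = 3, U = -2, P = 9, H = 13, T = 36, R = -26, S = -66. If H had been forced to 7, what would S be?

The intervention breaks the incoming arrows to H: H <- U^2 + P no longer applies, and H = 7.
T = 3H - 3V + 6  [with H=7, V=3]  = 18
S = V - 2T + 3  [with V=3, T=18]  = -30

-30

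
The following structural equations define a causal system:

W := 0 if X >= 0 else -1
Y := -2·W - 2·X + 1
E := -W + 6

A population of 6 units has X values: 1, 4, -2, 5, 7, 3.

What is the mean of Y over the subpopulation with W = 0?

Conditioning on W=0 selects the 5 unit(s) with X ∈ {1, 4, 5, 7, 3}. Their Y values: -1, -7, -9, -13, -5. Mean = -7.

-7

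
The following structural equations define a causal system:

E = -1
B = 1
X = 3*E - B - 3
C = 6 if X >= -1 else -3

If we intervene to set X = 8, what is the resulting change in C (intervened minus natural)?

The intervention breaks the incoming arrows to X: X = 3*E - B - 3 no longer applies, and X = 8.
C = 6 if X >= -1 else -3  [with X=8]  = 6
Without intervention: X = 3*E - B - 3  [with E=-1, B=1]  = -7; C = 6 if X >= -1 else -3  [with X=-7]  = -3.
Change = 6 − (-3) = 9.

9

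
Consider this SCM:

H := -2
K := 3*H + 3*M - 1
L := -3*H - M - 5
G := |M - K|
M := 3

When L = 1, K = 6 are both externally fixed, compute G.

The joint intervention fixes L = 1, K = 6, removing each variable's own equation.
G = |M - K|  [with M=3, K=6]  = 3

3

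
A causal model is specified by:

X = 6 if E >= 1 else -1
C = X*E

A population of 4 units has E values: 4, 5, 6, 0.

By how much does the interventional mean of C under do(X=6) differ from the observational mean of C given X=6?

do(X=6) breaks X's dependence on E. With X=6 fixed, C across the units is 24, 30, 36, 0, mean 22.5.
Observing X=6 restricts to units where X's equation naturally yields 6: E ∈ {4, 5, 6}. In that subpopulation C = 24, 30, 36, mean 30.
Difference = 22.5 − 30 = -7.5.

-7.5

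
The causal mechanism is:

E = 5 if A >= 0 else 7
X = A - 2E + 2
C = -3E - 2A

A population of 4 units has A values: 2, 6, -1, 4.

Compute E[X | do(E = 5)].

Every unit gets E=5 under the intervention. X values become -6, -2, -9, -4; E[X|do(E=5)] = -5.25.

-5.25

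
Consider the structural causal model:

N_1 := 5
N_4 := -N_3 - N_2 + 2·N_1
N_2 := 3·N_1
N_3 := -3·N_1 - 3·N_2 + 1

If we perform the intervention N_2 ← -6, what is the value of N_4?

12

Under do(N_2=-6), the mechanism N_2 := 3·N_1 is discarded; N_2 is fixed at -6.
N_3 = -3·N_1 - 3·N_2 + 1  [with N_1=5, N_2=-6]  = 4
N_4 = -N_3 - N_2 + 2·N_1  [with N_3=4, N_2=-6, N_1=5]  = 12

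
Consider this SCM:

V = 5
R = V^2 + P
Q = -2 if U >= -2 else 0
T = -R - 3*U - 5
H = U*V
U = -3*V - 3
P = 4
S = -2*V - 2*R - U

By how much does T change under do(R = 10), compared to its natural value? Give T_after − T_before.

19

The intervention breaks the incoming arrows to R: R = V^2 + P no longer applies, and R = 10.
U = -3*V - 3  [with V=5]  = -18
T = -R - 3*U - 5  [with R=10, U=-18]  = 39
Without intervention: R = V^2 + P  [with V=5, P=4]  = 29; U = -3*V - 3  [with V=5]  = -18; T = -R - 3*U - 5  [with R=29, U=-18]  = 20.
Change = 39 − 20 = 19.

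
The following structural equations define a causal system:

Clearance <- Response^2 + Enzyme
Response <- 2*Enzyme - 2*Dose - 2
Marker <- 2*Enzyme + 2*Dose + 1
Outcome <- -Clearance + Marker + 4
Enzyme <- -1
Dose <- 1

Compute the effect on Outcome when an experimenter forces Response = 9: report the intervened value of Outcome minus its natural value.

-45

Under do(Response=9), the mechanism Response <- 2*Enzyme - 2*Dose - 2 is discarded; Response is fixed at 9.
Marker = 2*Enzyme + 2*Dose + 1  [with Enzyme=-1, Dose=1]  = 1
Clearance = Response^2 + Enzyme  [with Response=9, Enzyme=-1]  = 80
Outcome = -Clearance + Marker + 4  [with Clearance=80, Marker=1]  = -75
Without intervention: Marker = 2*Enzyme + 2*Dose + 1  [with Enzyme=-1, Dose=1]  = 1; Response = 2*Enzyme - 2*Dose - 2  [with Enzyme=-1, Dose=1]  = -6; Clearance = Response^2 + Enzyme  [with Response=-6, Enzyme=-1]  = 35; Outcome = -Clearance + Marker + 4  [with Clearance=35, Marker=1]  = -30.
Change = -75 − (-30) = -45.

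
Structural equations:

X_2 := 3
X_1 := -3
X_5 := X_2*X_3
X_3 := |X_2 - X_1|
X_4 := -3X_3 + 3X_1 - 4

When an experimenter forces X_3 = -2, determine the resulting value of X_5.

-6

do(X_3=-2) replaces the equation X_3 := |X_2 - X_1| with the constant X_3 = -2.
X_5 = X_2*X_3  [with X_2=3, X_3=-2]  = -6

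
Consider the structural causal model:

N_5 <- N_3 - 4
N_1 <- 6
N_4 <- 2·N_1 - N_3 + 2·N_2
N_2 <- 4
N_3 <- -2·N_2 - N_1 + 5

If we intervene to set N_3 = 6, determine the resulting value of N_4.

14

The intervention breaks the incoming arrows to N_3: N_3 <- -2·N_2 - N_1 + 5 no longer applies, and N_3 = 6.
N_4 = 2·N_1 - N_3 + 2·N_2  [with N_1=6, N_3=6, N_2=4]  = 14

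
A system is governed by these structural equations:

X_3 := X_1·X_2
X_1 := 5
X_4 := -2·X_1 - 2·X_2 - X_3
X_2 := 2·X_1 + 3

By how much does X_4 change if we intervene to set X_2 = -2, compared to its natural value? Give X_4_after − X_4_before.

105

Under do(X_2=-2), the mechanism X_2 := 2·X_1 + 3 is discarded; X_2 is fixed at -2.
X_3 = X_1·X_2  [with X_1=5, X_2=-2]  = -10
X_4 = -2·X_1 - 2·X_2 - X_3  [with X_1=5, X_2=-2, X_3=-10]  = 4
Without intervention: X_2 = 2·X_1 + 3  [with X_1=5]  = 13; X_3 = X_1·X_2  [with X_1=5, X_2=13]  = 65; X_4 = -2·X_1 - 2·X_2 - X_3  [with X_1=5, X_2=13, X_3=65]  = -101.
Change = 4 − (-101) = 105.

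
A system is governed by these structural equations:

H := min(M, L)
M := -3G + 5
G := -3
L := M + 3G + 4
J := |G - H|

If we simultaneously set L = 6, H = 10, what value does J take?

13

Setting L = 6, H = 10 by intervention discards those variables' equations.
J = |G - H|  [with G=-3, H=10]  = 13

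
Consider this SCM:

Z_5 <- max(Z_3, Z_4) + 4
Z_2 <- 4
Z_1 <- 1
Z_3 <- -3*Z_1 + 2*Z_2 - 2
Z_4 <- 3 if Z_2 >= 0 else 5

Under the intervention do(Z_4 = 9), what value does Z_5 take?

Intervening sets Z_4 = 9 and removes its equation (Z_4 <- 3 if Z_2 >= 0 else 5).
Z_3 = -3*Z_1 + 2*Z_2 - 2  [with Z_1=1, Z_2=4]  = 3
Z_5 = max(Z_3, Z_4) + 4  [with Z_3=3, Z_4=9]  = 13

13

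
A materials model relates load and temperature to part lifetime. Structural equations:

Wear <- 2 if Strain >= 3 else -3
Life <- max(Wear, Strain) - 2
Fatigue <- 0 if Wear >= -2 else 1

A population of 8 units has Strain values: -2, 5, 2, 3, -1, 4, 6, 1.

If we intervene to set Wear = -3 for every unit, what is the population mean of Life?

0.25

Every unit gets Wear=-3 under the intervention. Life values become -4, 3, 0, 1, -3, 2, 4, -1; E[Life|do(Wear=-3)] = 0.25.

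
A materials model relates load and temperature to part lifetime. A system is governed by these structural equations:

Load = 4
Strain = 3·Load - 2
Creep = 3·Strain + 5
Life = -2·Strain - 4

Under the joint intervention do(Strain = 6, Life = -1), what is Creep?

23

The joint intervention fixes Strain = 6, Life = -1, removing each variable's own equation.
Creep = 3·Strain + 5  [with Strain=6]  = 23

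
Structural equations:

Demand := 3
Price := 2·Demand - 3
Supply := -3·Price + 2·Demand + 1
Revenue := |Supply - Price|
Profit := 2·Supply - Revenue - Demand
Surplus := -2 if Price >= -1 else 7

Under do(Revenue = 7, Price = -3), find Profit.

22

The joint intervention fixes Revenue = 7, Price = -3, removing each variable's own equation.
Supply = -3·Price + 2·Demand + 1  [with Price=-3, Demand=3]  = 16
Profit = 2·Supply - Revenue - Demand  [with Supply=16, Revenue=7, Demand=3]  = 22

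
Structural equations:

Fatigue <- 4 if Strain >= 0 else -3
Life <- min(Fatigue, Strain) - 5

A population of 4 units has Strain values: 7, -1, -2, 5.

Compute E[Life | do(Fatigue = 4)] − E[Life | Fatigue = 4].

The intervention sets Fatigue=4 in all 4 units regardless of Strain. Recomputing Life per unit gives -1, -6, -7, -1; average -3.75.
E[Life|Fatigue=4] averages over only the 2 units with Fatigue=4 (Strain = 7, 5): Life = -1, -1, mean -1.
Difference = -3.75 − (-1) = -2.75.

-2.75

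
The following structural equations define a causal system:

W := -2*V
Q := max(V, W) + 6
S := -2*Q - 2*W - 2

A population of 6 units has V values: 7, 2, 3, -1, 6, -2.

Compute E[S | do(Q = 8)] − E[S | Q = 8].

8

do(Q=8) breaks Q's dependence on V. With Q=8 fixed, S across the units is 10, -10, -6, -22, 6, -26, mean -8.
E[S|Q=8] averages over only the 2 units with Q=8 (V = 2, -1): S = -10, -22, mean -16.
Difference = -8 − (-16) = 8.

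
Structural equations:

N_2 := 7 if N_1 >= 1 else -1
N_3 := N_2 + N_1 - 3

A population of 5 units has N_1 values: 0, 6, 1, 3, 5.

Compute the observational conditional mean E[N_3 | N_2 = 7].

E[N_3|N_2=7] averages over only the 4 units with N_2=7 (N_1 = 6, 1, 3, 5): N_3 = 10, 5, 7, 9, mean 7.75.

7.75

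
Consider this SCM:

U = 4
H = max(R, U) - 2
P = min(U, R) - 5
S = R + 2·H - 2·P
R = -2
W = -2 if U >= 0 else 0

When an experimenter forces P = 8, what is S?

-14

do(P=8) replaces the equation P = min(U, R) - 5 with the constant P = 8.
H = max(R, U) - 2  [with R=-2, U=4]  = 2
S = R + 2·H - 2·P  [with R=-2, H=2, P=8]  = -14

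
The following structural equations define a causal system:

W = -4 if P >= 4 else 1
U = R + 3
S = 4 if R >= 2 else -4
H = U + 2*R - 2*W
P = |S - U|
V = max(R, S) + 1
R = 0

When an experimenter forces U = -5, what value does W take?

do(U=-5) replaces the equation U = R + 3 with the constant U = -5.
S = 4 if R >= 2 else -4  [with R=0]  = -4
P = |S - U|  [with S=-4, U=-5]  = 1
W = -4 if P >= 4 else 1  [with P=1]  = 1

1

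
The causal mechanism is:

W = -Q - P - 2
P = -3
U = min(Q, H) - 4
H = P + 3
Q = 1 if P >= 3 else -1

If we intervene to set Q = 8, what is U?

do(Q=8) replaces the equation Q = 1 if P >= 3 else -1 with the constant Q = 8.
H = P + 3  [with P=-3]  = 0
U = min(Q, H) - 4  [with Q=8, H=0]  = -4

-4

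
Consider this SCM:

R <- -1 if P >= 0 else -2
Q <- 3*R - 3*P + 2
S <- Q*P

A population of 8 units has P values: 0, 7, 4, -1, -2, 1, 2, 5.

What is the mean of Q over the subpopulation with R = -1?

-10.5

Observing R=-1 restricts to units where R's equation naturally yields -1: P ∈ {0, 7, 4, 1, 2, 5}. In that subpopulation Q = -1, -22, -13, -4, -7, -16, mean -10.5.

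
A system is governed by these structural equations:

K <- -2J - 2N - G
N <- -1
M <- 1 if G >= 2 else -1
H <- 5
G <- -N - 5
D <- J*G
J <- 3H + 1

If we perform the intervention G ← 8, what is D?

The intervention breaks the incoming arrows to G: G <- -N - 5 no longer applies, and G = 8.
J = 3H + 1  [with H=5]  = 16
D = J*G  [with J=16, G=8]  = 128

128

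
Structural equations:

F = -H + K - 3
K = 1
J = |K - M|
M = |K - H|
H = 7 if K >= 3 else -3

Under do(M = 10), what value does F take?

Under do(M=10), the mechanism M = |K - H| is discarded; M is fixed at 10.
Since F is not a descendant of the intervened variable, it is unaffected.
H = 7 if K >= 3 else -3  [with K=1]  = -3
F = -H + K - 3  [with H=-3, K=1]  = 1

1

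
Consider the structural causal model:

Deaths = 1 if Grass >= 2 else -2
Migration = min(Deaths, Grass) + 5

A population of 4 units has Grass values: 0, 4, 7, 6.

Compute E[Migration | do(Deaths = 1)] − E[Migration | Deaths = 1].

-0.25

do(Deaths=1) breaks Deaths's dependence on Grass. With Deaths=1 fixed, Migration across the units is 5, 6, 6, 6, mean 5.75.
E[Migration|Deaths=1] averages over only the 3 units with Deaths=1 (Grass = 4, 7, 6): Migration = 6, 6, 6, mean 6.
Difference = 5.75 − 6 = -0.25.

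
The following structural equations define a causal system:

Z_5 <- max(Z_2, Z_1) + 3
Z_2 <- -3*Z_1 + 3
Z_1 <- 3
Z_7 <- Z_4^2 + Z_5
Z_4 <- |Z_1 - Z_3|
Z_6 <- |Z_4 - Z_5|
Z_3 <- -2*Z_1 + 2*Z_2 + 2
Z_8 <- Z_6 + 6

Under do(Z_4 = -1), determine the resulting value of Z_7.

7

The intervention breaks the incoming arrows to Z_4: Z_4 <- |Z_1 - Z_3| no longer applies, and Z_4 = -1.
Z_2 = -3*Z_1 + 3  [with Z_1=3]  = -6
Z_5 = max(Z_2, Z_1) + 3  [with Z_2=-6, Z_1=3]  = 6
Z_7 = Z_4^2 + Z_5  [with Z_4=-1, Z_5=6]  = 7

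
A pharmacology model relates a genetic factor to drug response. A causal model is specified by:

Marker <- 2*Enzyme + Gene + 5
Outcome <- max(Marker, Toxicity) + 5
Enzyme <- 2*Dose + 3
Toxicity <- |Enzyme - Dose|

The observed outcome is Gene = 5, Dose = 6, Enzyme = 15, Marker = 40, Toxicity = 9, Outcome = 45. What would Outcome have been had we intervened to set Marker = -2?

14

Under do(Marker=-2), the mechanism Marker <- 2*Enzyme + Gene + 5 is discarded; Marker is fixed at -2.
Enzyme = 2*Dose + 3  [with Dose=6]  = 15
Toxicity = |Enzyme - Dose|  [with Enzyme=15, Dose=6]  = 9
Outcome = max(Marker, Toxicity) + 5  [with Marker=-2, Toxicity=9]  = 14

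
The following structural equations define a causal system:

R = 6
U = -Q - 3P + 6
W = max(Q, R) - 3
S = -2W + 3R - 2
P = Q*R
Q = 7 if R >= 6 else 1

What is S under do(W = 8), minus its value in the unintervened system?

Under do(W=8), the mechanism W = max(Q, R) - 3 is discarded; W is fixed at 8.
S = -2W + 3R - 2  [with W=8, R=6]  = 0
Without intervention: Q = 7 if R >= 6 else 1  [with R=6]  = 7; W = max(Q, R) - 3  [with Q=7, R=6]  = 4; S = -2W + 3R - 2  [with W=4, R=6]  = 8.
Change = 0 − 8 = -8.

-8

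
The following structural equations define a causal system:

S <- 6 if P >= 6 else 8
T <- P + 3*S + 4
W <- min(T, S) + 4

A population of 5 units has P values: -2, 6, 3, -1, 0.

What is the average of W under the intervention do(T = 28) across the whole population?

11.6

Under do(T=28), T's equation is replaced by T=28 for every unit. Per-unit W: 12, 10, 12, 12, 12. Mean = 11.6.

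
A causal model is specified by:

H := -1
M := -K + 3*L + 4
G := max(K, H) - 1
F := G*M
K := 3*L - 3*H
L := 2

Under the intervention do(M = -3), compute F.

The intervention breaks the incoming arrows to M: M := -K + 3*L + 4 no longer applies, and M = -3.
K = 3*L - 3*H  [with L=2, H=-1]  = 9
G = max(K, H) - 1  [with K=9, H=-1]  = 8
F = G*M  [with G=8, M=-3]  = -24

-24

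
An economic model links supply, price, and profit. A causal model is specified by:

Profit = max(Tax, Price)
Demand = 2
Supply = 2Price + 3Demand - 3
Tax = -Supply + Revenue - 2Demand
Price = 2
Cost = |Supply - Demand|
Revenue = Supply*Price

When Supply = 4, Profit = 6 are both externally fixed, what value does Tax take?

0

Under do(Supply = 4, Profit = 6), each intervened variable's structural equation is replaced by its fixed value.
Revenue = Supply*Price  [with Supply=4, Price=2]  = 8
Tax = -Supply + Revenue - 2Demand  [with Supply=4, Revenue=8, Demand=2]  = 0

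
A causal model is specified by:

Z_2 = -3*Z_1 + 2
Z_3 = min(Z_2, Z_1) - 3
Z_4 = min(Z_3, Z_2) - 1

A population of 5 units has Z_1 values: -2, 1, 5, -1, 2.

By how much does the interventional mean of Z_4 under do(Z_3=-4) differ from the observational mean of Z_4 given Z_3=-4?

Under do(Z_3=-4), Z_3's equation is replaced by Z_3=-4 for every unit. Per-unit Z_4: -5, -5, -14, -5, -5. Mean = -6.8.
E[Z_4|Z_3=-4] averages over only the 2 units with Z_3=-4 (Z_1 = 1, -1): Z_4 = -5, -5, mean -5.
Difference = -6.8 − (-5) = -1.8.

-1.8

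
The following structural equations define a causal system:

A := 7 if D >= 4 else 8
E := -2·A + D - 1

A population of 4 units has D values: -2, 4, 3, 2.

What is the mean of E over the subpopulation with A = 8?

-16

Conditioning on A=8 selects the 3 unit(s) with D ∈ {-2, 3, 2}. Their E values: -19, -14, -15. Mean = -16.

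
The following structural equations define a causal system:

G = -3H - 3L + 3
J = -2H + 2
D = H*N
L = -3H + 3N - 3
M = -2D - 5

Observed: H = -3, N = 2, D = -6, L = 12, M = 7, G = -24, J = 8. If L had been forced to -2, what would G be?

Under do(L=-2), the mechanism L = -3H + 3N - 3 is discarded; L is fixed at -2.
G = -3H - 3L + 3  [with H=-3, L=-2]  = 18

18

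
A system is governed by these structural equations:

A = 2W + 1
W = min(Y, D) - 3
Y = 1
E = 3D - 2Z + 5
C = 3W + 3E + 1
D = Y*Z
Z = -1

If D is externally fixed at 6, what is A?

-3

The intervention breaks the incoming arrows to D: D = Y*Z no longer applies, and D = 6.
W = min(Y, D) - 3  [with Y=1, D=6]  = -2
A = 2W + 1  [with W=-2]  = -3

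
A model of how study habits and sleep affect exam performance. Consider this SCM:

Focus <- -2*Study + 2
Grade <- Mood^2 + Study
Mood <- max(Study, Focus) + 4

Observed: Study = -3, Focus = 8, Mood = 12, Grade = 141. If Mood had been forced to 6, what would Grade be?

The intervention breaks the incoming arrows to Mood: Mood <- max(Study, Focus) + 4 no longer applies, and Mood = 6.
Grade = Mood^2 + Study  [with Mood=6, Study=-3]  = 33

33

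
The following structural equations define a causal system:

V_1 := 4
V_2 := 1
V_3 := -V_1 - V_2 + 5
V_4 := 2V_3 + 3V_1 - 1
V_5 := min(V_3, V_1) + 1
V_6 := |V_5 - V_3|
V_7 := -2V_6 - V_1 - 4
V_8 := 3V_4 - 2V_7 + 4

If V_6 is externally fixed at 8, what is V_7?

-24

Intervening sets V_6 = 8 and removes its equation (V_6 := |V_5 - V_3|).
V_7 = -2V_6 - V_1 - 4  [with V_6=8, V_1=4]  = -24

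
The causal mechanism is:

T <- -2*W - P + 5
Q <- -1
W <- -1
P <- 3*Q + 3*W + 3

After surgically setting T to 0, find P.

Under do(T=0), the mechanism T <- -2*W - P + 5 is discarded; T is fixed at 0.
Since P is not a descendant of the intervened variable, it is unaffected.
P = 3*Q + 3*W + 3  [with Q=-1, W=-1]  = -3

-3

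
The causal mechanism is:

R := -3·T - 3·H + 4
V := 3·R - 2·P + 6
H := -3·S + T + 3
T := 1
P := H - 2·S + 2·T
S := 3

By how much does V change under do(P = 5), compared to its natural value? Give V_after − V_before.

-28

Under do(P=5), the mechanism P := H - 2·S + 2·T is discarded; P is fixed at 5.
H = -3·S + T + 3  [with S=3, T=1]  = -5
R = -3·T - 3·H + 4  [with T=1, H=-5]  = 16
V = 3·R - 2·P + 6  [with R=16, P=5]  = 44
Without intervention: H = -3·S + T + 3  [with S=3, T=1]  = -5; P = H - 2·S + 2·T  [with H=-5, S=3, T=1]  = -9; R = -3·T - 3·H + 4  [with T=1, H=-5]  = 16; V = 3·R - 2·P + 6  [with R=16, P=-9]  = 72.
Change = 44 − 72 = -28.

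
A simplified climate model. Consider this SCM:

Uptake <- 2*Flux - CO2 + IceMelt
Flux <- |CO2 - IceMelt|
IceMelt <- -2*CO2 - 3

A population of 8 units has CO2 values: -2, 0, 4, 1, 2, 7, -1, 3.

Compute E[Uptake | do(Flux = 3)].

Under do(Flux=3), Flux's equation is replaced by Flux=3 for every unit. Per-unit Uptake: 9, 3, -9, 0, -3, -18, 6, -6. Mean = -2.25.

-2.25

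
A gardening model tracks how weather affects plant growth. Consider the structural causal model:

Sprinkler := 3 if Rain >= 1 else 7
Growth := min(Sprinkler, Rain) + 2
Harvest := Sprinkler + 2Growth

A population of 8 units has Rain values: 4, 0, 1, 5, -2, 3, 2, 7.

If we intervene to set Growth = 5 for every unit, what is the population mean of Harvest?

14

Every unit gets Growth=5 under the intervention. Harvest values become 13, 17, 13, 13, 17, 13, 13, 13; E[Harvest|do(Growth=5)] = 14.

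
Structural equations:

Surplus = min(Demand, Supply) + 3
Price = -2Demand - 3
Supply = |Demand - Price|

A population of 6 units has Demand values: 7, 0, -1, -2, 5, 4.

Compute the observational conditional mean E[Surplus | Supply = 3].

Conditioning on Supply=3 selects the 2 unit(s) with Demand ∈ {0, -2}. Their Surplus values: 3, 1. Mean = 2.

2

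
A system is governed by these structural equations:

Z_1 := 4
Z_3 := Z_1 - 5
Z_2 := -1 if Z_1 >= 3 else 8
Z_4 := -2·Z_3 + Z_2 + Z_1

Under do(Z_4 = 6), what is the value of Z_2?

-1

The intervention breaks the incoming arrows to Z_4: Z_4 := -2·Z_3 + Z_2 + Z_1 no longer applies, and Z_4 = 6.
Since Z_2 is not a descendant of the intervened variable, it is unaffected.
Z_2 = -1 if Z_1 >= 3 else 8  [with Z_1=4]  = -1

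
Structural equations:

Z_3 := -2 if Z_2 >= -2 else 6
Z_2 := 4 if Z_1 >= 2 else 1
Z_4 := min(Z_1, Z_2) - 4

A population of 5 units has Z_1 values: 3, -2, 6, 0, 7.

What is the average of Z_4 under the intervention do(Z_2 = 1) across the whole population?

-3.8

The intervention sets Z_2=1 in all 5 units regardless of Z_1. Recomputing Z_4 per unit gives -3, -6, -3, -4, -3; average -3.8.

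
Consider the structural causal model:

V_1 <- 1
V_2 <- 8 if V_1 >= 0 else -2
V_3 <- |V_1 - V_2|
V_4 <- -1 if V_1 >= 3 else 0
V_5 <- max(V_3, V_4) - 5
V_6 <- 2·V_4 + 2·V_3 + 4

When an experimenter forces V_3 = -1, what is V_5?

do(V_3=-1) replaces the equation V_3 <- |V_1 - V_2| with the constant V_3 = -1.
V_4 = -1 if V_1 >= 3 else 0  [with V_1=1]  = 0
V_5 = max(V_3, V_4) - 5  [with V_3=-1, V_4=0]  = -5

-5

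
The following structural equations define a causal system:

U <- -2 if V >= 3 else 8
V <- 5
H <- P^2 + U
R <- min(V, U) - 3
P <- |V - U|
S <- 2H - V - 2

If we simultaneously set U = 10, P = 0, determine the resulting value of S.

The joint intervention fixes U = 10, P = 0, removing each variable's own equation.
H = P^2 + U  [with P=0, U=10]  = 10
S = 2H - V - 2  [with H=10, V=5]  = 13

13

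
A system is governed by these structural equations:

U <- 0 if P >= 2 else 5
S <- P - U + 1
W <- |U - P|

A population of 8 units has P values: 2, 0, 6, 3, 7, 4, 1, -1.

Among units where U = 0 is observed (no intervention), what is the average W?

4.4

Observing U=0 restricts to units where U's equation naturally yields 0: P ∈ {2, 6, 3, 7, 4}. In that subpopulation W = 2, 6, 3, 7, 4, mean 4.4.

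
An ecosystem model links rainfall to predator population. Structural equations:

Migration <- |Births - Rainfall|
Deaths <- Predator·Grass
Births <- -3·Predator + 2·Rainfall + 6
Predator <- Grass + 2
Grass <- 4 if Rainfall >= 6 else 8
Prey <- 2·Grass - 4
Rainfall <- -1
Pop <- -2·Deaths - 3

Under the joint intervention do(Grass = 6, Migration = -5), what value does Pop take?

-99

Under do(Grass = 6, Migration = -5), each intervened variable's structural equation is replaced by its fixed value.
Predator = Grass + 2  [with Grass=6]  = 8
Deaths = Predator·Grass  [with Predator=8, Grass=6]  = 48
Pop = -2·Deaths - 3  [with Deaths=48]  = -99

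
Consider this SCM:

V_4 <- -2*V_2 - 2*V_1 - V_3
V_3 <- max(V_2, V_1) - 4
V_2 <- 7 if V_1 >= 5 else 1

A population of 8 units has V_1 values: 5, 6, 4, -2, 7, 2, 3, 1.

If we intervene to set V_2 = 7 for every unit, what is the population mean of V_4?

-23.5

do(V_2=7) breaks V_2's dependence on V_1. With V_2=7 fixed, V_4 across the units is -27, -29, -25, -13, -31, -21, -23, -19, mean -23.5.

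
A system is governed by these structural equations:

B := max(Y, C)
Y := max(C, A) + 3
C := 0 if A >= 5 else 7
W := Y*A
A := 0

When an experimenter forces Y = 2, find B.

The intervention breaks the incoming arrows to Y: Y := max(C, A) + 3 no longer applies, and Y = 2.
C = 0 if A >= 5 else 7  [with A=0]  = 7
B = max(Y, C)  [with Y=2, C=7]  = 7

7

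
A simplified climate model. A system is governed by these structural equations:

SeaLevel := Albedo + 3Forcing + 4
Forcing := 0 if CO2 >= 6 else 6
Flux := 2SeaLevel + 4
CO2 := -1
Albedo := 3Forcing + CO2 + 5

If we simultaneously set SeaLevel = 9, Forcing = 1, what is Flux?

The joint intervention fixes SeaLevel = 9, Forcing = 1, removing each variable's own equation.
Flux = 2SeaLevel + 4  [with SeaLevel=9]  = 22

22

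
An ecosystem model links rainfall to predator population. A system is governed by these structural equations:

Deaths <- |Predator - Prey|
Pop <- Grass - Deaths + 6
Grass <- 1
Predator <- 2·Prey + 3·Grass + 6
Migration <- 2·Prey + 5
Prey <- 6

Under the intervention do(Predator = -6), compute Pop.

The intervention breaks the incoming arrows to Predator: Predator <- 2·Prey + 3·Grass + 6 no longer applies, and Predator = -6.
Deaths = |Predator - Prey|  [with Predator=-6, Prey=6]  = 12
Pop = Grass - Deaths + 6  [with Grass=1, Deaths=12]  = -5

-5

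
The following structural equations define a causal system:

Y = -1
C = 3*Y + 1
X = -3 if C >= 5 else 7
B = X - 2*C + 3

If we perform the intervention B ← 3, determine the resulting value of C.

The intervention breaks the incoming arrows to B: B = X - 2*C + 3 no longer applies, and B = 3.
Since C is not a descendant of the intervened variable, it is unaffected.
C = 3*Y + 1  [with Y=-1]  = -2

-2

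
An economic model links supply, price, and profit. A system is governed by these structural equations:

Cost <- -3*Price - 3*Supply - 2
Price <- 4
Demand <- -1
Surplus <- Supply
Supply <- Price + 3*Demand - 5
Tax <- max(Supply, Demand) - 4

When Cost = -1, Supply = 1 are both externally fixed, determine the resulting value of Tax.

-3

The joint intervention fixes Cost = -1, Supply = 1, removing each variable's own equation.
Tax = max(Supply, Demand) - 4  [with Supply=1, Demand=-1]  = -3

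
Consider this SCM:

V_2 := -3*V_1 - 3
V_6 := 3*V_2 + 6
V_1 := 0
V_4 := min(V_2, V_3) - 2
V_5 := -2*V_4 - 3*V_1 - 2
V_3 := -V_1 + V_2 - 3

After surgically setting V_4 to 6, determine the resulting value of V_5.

Intervening sets V_4 = 6 and removes its equation (V_4 := min(V_2, V_3) - 2).
V_5 = -2*V_4 - 3*V_1 - 2  [with V_4=6, V_1=0]  = -14

-14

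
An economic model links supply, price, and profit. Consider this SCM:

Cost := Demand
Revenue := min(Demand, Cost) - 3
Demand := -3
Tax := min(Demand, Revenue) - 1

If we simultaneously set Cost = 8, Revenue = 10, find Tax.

-4

Setting Cost = 8, Revenue = 10 by intervention discards those variables' equations.
Tax = min(Demand, Revenue) - 1  [with Demand=-3, Revenue=10]  = -4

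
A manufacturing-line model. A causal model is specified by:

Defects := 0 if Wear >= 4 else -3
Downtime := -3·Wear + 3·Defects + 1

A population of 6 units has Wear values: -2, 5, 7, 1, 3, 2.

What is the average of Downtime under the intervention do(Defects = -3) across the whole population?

Under do(Defects=-3), Defects's equation is replaced by Defects=-3 for every unit. Per-unit Downtime: -2, -23, -29, -11, -17, -14. Mean = -16.

-16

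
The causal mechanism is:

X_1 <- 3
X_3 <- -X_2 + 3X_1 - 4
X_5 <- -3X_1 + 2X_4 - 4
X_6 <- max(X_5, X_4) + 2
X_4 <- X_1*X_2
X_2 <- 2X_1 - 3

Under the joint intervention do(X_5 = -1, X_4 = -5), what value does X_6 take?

1

Setting X_5 = -1, X_4 = -5 by intervention discards those variables' equations.
X_6 = max(X_5, X_4) + 2  [with X_5=-1, X_4=-5]  = 1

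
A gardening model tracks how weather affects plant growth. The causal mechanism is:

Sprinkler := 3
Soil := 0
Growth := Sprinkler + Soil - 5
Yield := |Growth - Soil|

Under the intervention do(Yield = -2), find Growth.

Under do(Yield=-2), the mechanism Yield := |Growth - Soil| is discarded; Yield is fixed at -2.
Since Growth is not a descendant of the intervened variable, it is unaffected.
Growth = Sprinkler + Soil - 5  [with Sprinkler=3, Soil=0]  = -2

-2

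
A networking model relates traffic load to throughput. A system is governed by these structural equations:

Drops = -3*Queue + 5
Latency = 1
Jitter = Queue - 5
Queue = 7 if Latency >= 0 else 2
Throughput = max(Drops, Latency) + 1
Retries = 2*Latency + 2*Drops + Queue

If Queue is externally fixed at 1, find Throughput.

Under do(Queue=1), the mechanism Queue = 7 if Latency >= 0 else 2 is discarded; Queue is fixed at 1.
Drops = -3*Queue + 5  [with Queue=1]  = 2
Throughput = max(Drops, Latency) + 1  [with Drops=2, Latency=1]  = 3

3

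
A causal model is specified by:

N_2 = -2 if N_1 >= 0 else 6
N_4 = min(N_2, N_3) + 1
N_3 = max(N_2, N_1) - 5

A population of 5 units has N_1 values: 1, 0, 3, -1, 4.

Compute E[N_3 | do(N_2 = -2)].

-3.6

Under do(N_2=-2), N_2's equation is replaced by N_2=-2 for every unit. Per-unit N_3: -4, -5, -2, -6, -1. Mean = -3.6.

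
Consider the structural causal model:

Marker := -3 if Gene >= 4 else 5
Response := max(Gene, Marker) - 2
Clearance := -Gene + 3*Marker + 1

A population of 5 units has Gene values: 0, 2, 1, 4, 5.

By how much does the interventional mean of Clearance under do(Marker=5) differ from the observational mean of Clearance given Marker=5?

-1.4

do(Marker=5) breaks Marker's dependence on Gene. With Marker=5 fixed, Clearance across the units is 16, 14, 15, 12, 11, mean 13.6.
Conditioning on Marker=5 selects the 3 unit(s) with Gene ∈ {0, 2, 1}. Their Clearance values: 16, 14, 15. Mean = 15.
Difference = 13.6 − 15 = -1.4.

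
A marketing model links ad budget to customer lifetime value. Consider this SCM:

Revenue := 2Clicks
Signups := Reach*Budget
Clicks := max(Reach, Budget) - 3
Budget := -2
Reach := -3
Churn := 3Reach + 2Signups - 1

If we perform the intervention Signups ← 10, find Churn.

10

Intervening sets Signups = 10 and removes its equation (Signups := Reach*Budget).
Churn = 3Reach + 2Signups - 1  [with Reach=-3, Signups=10]  = 10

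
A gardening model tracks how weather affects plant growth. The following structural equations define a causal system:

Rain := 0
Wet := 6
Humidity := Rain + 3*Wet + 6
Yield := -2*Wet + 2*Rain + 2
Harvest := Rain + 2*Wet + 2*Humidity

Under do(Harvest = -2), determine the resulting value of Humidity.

do(Harvest=-2) replaces the equation Harvest := Rain + 2*Wet + 2*Humidity with the constant Harvest = -2.
Humidity is not downstream of the intervention, so its value is determined by the original equations.
Humidity = Rain + 3*Wet + 6  [with Rain=0, Wet=6]  = 24

24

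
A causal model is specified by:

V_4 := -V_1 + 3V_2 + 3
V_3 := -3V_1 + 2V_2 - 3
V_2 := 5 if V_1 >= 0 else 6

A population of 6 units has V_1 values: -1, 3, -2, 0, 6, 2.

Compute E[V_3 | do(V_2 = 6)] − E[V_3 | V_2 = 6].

The intervention sets V_2=6 in all 6 units regardless of V_1. Recomputing V_3 per unit gives 12, 0, 15, 9, -9, 3; average 5.
E[V_3|V_2=6] averages over only the 2 units with V_2=6 (V_1 = -1, -2): V_3 = 12, 15, mean 13.5.
Difference = 5 − 13.5 = -8.5.

-8.5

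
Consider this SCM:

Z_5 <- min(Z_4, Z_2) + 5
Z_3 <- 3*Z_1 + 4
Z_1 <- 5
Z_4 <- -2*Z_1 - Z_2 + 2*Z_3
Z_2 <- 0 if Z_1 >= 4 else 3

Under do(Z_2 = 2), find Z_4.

Under do(Z_2=2), the mechanism Z_2 <- 0 if Z_1 >= 4 else 3 is discarded; Z_2 is fixed at 2.
Z_3 = 3*Z_1 + 4  [with Z_1=5]  = 19
Z_4 = -2*Z_1 - Z_2 + 2*Z_3  [with Z_1=5, Z_2=2, Z_3=19]  = 26

26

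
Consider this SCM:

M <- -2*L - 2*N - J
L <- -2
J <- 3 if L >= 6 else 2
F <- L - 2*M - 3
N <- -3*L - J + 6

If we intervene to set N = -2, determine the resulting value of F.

-17

do(N=-2) replaces the equation N <- -3*L - J + 6 with the constant N = -2.
J = 3 if L >= 6 else 2  [with L=-2]  = 2
M = -2*L - 2*N - J  [with L=-2, N=-2, J=2]  = 6
F = L - 2*M - 3  [with L=-2, M=6]  = -17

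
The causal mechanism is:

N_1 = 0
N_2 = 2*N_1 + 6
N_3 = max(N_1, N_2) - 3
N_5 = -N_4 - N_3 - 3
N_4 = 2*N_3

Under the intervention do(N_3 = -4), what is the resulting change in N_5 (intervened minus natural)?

do(N_3=-4) replaces the equation N_3 = max(N_1, N_2) - 3 with the constant N_3 = -4.
N_4 = 2*N_3  [with N_3=-4]  = -8
N_5 = -N_4 - N_3 - 3  [with N_4=-8, N_3=-4]  = 9
Without intervention: N_2 = 2*N_1 + 6  [with N_1=0]  = 6; N_3 = max(N_1, N_2) - 3  [with N_1=0, N_2=6]  = 3; N_4 = 2*N_3  [with N_3=3]  = 6; N_5 = -N_4 - N_3 - 3  [with N_4=6, N_3=3]  = -12.
Change = 9 − (-12) = 21.

21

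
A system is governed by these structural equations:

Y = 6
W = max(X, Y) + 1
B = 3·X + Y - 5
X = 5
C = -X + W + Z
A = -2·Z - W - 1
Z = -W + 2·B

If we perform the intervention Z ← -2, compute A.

-4

The intervention breaks the incoming arrows to Z: Z = -W + 2·B no longer applies, and Z = -2.
W = max(X, Y) + 1  [with X=5, Y=6]  = 7
A = -2·Z - W - 1  [with Z=-2, W=7]  = -4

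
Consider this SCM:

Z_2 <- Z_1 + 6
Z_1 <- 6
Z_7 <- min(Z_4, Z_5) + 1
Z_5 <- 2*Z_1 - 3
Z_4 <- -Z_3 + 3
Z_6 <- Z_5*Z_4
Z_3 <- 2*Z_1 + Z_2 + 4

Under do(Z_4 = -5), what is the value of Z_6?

-45

Under do(Z_4=-5), the mechanism Z_4 <- -Z_3 + 3 is discarded; Z_4 is fixed at -5.
Z_5 = 2*Z_1 - 3  [with Z_1=6]  = 9
Z_6 = Z_5*Z_4  [with Z_5=9, Z_4=-5]  = -45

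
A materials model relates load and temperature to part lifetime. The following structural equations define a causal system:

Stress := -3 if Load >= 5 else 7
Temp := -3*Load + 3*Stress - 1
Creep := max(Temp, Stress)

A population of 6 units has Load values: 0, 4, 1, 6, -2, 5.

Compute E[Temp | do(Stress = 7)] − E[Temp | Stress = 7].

-4.75

do(Stress=7) breaks Stress's dependence on Load. With Stress=7 fixed, Temp across the units is 20, 8, 17, 2, 26, 5, mean 13.
Conditioning on Stress=7 selects the 4 unit(s) with Load ∈ {0, 4, 1, -2}. Their Temp values: 20, 8, 17, 26. Mean = 17.75.
Difference = 13 − 17.75 = -4.75.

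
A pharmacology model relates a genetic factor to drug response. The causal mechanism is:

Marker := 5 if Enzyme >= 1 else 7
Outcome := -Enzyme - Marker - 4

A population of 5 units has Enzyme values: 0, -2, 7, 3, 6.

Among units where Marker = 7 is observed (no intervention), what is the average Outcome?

-10

Conditioning on Marker=7 selects the 2 unit(s) with Enzyme ∈ {0, -2}. Their Outcome values: -11, -9. Mean = -10.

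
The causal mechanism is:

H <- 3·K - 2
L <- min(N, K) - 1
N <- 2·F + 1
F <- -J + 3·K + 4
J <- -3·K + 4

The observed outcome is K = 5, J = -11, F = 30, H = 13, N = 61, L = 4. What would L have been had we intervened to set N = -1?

-2

The intervention breaks the incoming arrows to N: N <- 2·F + 1 no longer applies, and N = -1.
L = min(N, K) - 1  [with N=-1, K=5]  = -2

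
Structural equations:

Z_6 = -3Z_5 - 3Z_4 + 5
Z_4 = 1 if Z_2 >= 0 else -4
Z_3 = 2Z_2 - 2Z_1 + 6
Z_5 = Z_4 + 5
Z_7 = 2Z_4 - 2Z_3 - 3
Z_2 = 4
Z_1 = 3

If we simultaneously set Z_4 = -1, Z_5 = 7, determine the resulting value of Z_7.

-21

Under do(Z_4 = -1, Z_5 = 7), each intervened variable's structural equation is replaced by its fixed value.
Z_3 = 2Z_2 - 2Z_1 + 6  [with Z_2=4, Z_1=3]  = 8
Z_7 = 2Z_4 - 2Z_3 - 3  [with Z_4=-1, Z_3=8]  = -21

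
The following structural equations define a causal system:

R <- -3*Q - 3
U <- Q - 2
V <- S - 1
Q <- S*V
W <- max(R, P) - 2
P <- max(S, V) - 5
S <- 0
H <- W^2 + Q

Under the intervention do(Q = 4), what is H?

do(Q=4) replaces the equation Q <- S*V with the constant Q = 4.
V = S - 1  [with S=0]  = -1
P = max(S, V) - 5  [with S=0, V=-1]  = -5
R = -3*Q - 3  [with Q=4]  = -15
W = max(R, P) - 2  [with R=-15, P=-5]  = -7
H = W^2 + Q  [with W=-7, Q=4]  = 53

53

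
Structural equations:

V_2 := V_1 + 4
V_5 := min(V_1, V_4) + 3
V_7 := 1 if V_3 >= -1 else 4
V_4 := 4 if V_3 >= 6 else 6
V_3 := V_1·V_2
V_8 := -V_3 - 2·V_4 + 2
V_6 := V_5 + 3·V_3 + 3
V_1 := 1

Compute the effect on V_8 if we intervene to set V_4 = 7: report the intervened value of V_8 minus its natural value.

do(V_4=7) replaces the equation V_4 := 4 if V_3 >= 6 else 6 with the constant V_4 = 7.
V_2 = V_1 + 4  [with V_1=1]  = 5
V_3 = V_1·V_2  [with V_1=1, V_2=5]  = 5
V_8 = -V_3 - 2·V_4 + 2  [with V_3=5, V_4=7]  = -17
Without intervention: V_2 = V_1 + 4  [with V_1=1]  = 5; V_3 = V_1·V_2  [with V_1=1, V_2=5]  = 5; V_4 = 4 if V_3 >= 6 else 6  [with V_3=5]  = 6; V_8 = -V_3 - 2·V_4 + 2  [with V_3=5, V_4=6]  = -15.
Change = -17 − (-15) = -2.

-2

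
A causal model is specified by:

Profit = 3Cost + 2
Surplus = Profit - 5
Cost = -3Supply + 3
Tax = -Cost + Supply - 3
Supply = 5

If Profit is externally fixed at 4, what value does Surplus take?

Intervening sets Profit = 4 and removes its equation (Profit = 3Cost + 2).
Surplus = Profit - 5  [with Profit=4]  = -1

-1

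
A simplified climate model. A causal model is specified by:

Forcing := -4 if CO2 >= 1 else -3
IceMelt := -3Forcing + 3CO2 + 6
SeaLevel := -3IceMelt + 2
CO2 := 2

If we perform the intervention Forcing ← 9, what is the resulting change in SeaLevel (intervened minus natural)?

117

Under do(Forcing=9), the mechanism Forcing := -4 if CO2 >= 1 else -3 is discarded; Forcing is fixed at 9.
IceMelt = -3Forcing + 3CO2 + 6  [with Forcing=9, CO2=2]  = -15
SeaLevel = -3IceMelt + 2  [with IceMelt=-15]  = 47
Without intervention: Forcing = -4 if CO2 >= 1 else -3  [with CO2=2]  = -4; IceMelt = -3Forcing + 3CO2 + 6  [with Forcing=-4, CO2=2]  = 24; SeaLevel = -3IceMelt + 2  [with IceMelt=24]  = -70.
Change = 47 − (-70) = 117.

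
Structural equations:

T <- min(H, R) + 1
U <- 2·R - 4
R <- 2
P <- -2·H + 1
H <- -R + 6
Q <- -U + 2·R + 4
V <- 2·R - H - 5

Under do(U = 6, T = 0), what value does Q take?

2

Setting U = 6, T = 0 by intervention discards those variables' equations.
Q = -U + 2·R + 4  [with U=6, R=2]  = 2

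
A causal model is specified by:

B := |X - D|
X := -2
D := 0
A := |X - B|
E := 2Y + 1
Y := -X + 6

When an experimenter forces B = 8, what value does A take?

10

The intervention breaks the incoming arrows to B: B := |X - D| no longer applies, and B = 8.
A = |X - B|  [with X=-2, B=8]  = 10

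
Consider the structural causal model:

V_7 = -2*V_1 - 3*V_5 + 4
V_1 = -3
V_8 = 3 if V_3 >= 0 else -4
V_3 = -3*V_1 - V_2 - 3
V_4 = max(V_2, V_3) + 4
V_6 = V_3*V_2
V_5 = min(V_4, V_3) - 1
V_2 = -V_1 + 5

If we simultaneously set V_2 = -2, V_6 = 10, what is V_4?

The joint intervention fixes V_2 = -2, V_6 = 10, removing each variable's own equation.
V_3 = -3*V_1 - V_2 - 3  [with V_1=-3, V_2=-2]  = 8
V_4 = max(V_2, V_3) + 4  [with V_2=-2, V_3=8]  = 12

12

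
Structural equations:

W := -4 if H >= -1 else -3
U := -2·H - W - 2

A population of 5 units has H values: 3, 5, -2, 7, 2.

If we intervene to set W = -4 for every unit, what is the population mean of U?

Every unit gets W=-4 under the intervention. U values become -4, -8, 6, -12, -2; E[U|do(W=-4)] = -4.

-4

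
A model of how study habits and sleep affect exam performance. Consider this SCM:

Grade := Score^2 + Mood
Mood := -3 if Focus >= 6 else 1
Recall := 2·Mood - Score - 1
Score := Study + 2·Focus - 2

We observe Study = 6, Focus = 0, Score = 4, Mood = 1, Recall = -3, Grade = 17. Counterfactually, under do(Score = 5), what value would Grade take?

The intervention breaks the incoming arrows to Score: Score := Study + 2·Focus - 2 no longer applies, and Score = 5.
Mood = -3 if Focus >= 6 else 1  [with Focus=0]  = 1
Grade = Score^2 + Mood  [with Score=5, Mood=1]  = 26

26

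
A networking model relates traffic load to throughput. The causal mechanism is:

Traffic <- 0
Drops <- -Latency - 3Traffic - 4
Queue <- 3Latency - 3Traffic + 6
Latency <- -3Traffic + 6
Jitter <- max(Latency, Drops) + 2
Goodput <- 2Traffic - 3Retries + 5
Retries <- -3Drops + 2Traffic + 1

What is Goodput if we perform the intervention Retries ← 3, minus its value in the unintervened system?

84

Under do(Retries=3), the mechanism Retries <- -3Drops + 2Traffic + 1 is discarded; Retries is fixed at 3.
Goodput = 2Traffic - 3Retries + 5  [with Traffic=0, Retries=3]  = -4
Without intervention: Latency = -3Traffic + 6  [with Traffic=0]  = 6; Drops = -Latency - 3Traffic - 4  [with Latency=6, Traffic=0]  = -10; Retries = -3Drops + 2Traffic + 1  [with Drops=-10, Traffic=0]  = 31; Goodput = 2Traffic - 3Retries + 5  [with Traffic=0, Retries=31]  = -88.
Change = -4 − (-88) = 84.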